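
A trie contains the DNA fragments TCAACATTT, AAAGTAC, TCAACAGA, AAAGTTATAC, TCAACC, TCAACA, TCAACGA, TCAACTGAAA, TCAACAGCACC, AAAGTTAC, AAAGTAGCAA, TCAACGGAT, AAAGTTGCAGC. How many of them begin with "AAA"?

5

Walk to "AAA"; the words in its subtree are exactly those with that prefix.
Words under "AAA": AAAGTAC, AAAGTAGCAA, AAAGTTAC, AAAGTTATAC, AAAGTTGCAGC
Count: 5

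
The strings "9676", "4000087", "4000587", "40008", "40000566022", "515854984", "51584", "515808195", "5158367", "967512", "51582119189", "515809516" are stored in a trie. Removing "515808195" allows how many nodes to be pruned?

4

After clearing the end-marker at "515808195", prune upward until reaching a node still needed by another word.
The suffix "8195" (4 nodes) is used only by "515808195"; the node for "51580" still has the child "9", so pruning stops there.
Nodes removed: 4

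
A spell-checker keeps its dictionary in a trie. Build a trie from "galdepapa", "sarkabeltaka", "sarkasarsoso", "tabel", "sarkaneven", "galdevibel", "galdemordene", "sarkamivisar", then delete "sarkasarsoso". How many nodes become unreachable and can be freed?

7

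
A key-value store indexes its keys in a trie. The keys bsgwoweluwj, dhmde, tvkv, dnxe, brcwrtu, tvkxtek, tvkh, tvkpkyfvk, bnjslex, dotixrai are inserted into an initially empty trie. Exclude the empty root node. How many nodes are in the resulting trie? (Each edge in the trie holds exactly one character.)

53

For each word, the new-node count is its length minus the longest prefix already in the trie:
  "bsgwoweluwj" → 11 new (b, s, g, w, o, w, e, l, u, w, j)
  "dhmde" → 5 new (d, h, m, d, e)
  "tvkv" → 4 new (t, v, k, v)
  "dnxe" → prefix "d" already present; 3 new (n, x, e)
  "brcwrtu" → prefix "b" already present; 6 new (r, c, w, r, t, u)
  "tvkxtek" → prefix "tvk" already present; 4 new (x, t, e, k)
  "tvkh" → prefix "tvk" already present; 1 new (h)
  "tvkpkyfvk" → prefix "tvk" already present; 6 new (p, k, y, f, v, k)
  "bnjslex" → prefix "b" already present; 6 new (n, j, s, l, e, x)
  "dotixrai" → prefix "d" already present; 7 new (o, t, i, x, r, a, i)
Total nodes = 11 + 5 + 4 + 3 + 6 + 4 + 1 + 6 + 6 + 7 = 53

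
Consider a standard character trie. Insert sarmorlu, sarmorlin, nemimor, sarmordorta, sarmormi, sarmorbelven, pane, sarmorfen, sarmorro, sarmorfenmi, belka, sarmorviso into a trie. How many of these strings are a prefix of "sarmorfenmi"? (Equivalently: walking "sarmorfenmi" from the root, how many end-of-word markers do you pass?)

Walk "sarmorfenmi" from the root; an end-of-word marker is hit whenever a stored word is a prefix of "sarmorfenmi".
Prefixes of the query that are stored words: "sarmorfen", "sarmorfenmi"
Count: 2

2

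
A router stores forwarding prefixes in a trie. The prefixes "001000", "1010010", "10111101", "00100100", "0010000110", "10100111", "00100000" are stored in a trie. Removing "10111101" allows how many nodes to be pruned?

A node on "10111101"'s path can go only if nothing else ends at it or branches off below it.
The suffix "11101" (5 nodes) is used only by "10111101"; the node for "101" still has the child "0", so pruning stops there.
Nodes removed: 5

5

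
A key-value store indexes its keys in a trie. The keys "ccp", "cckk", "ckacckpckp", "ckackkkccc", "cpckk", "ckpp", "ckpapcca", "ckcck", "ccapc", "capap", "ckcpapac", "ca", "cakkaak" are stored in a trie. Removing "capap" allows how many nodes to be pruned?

Walk "capap" from the leaf back toward the root, removing each node that no remaining word uses.
The suffix "pap" (3 nodes) is used only by "capap"; the node for "ca" still has the child "k", so pruning stops there.
Nodes removed: 3

3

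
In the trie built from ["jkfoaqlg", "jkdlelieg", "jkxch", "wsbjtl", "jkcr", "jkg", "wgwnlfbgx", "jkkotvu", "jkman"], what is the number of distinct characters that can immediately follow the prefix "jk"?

7

The children of the "jk" node are the distinct next characters among strings starting with "jk".
Distinct next characters after "jk": c, d, f, g, k, m, x.
That node has 7 child edges.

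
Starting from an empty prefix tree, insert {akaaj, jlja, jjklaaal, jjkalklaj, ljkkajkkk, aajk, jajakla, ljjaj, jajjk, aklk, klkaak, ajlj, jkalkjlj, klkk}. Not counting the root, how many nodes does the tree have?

Insert word by word; a character creates a node only if that edge doesn't already exist:
  "akaaj" → 5 new (a, k, a, a, j)
  "jlja" → 4 new (j, l, j, a)
  "jjklaaal" → prefix "j" already present; 7 new (j, k, l, a, a, a, l)
  "jjkalklaj" → prefix "jjk" already present; 6 new (a, l, k, l, a, j)
  "ljkkajkkk" → 9 new (l, j, k, k, a, j, k, k, k)
  "aajk" → prefix "a" already present; 3 new (a, j, k)
  "jajakla" → prefix "j" already present; 6 new (a, j, a, k, l, a)
  "ljjaj" → prefix "lj" already present; 3 new (j, a, j)
  "jajjk" → prefix "jaj" already present; 2 new (j, k)
  "aklk" → prefix "ak" already present; 2 new (l, k)
  "klkaak" → 6 new (k, l, k, a, a, k)
  "ajlj" → prefix "a" already present; 3 new (j, l, j)
  "jkalkjlj" → prefix "j" already present; 7 new (k, a, l, k, j, l, j)
  "klkk" → prefix "klk" already present; 1 new (k)
Total nodes = 5 + 4 + 7 + 6 + 9 + 3 + 6 + 3 + 2 + 2 + 6 + 3 + 7 + 1 = 64

64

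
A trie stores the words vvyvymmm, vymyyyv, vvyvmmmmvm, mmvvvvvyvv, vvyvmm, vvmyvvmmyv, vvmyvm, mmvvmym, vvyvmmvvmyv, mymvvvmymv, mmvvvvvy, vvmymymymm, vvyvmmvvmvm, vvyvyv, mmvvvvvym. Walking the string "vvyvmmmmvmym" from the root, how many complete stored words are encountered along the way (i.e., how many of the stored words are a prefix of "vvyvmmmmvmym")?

Walk "vvyvmmmmvmym" from the root; an end-of-word marker is hit whenever a stored word is a prefix of "vvyvmmmmvmym".
Prefixes of the query that are stored words: "vvyvmm", "vvyvmmmmvm"
Count: 2

2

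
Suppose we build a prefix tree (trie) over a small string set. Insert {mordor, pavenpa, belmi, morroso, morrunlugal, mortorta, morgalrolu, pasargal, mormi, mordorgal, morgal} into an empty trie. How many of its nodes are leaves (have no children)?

Leaves are exactly the stored words that no other stored word extends.
Those words: "belmi", "mordorgal", "morgalrolu", "mormi", "morroso", "morrunlugal", "mortorta", "pasargal", "pavenpa"
Leaf count: 9

9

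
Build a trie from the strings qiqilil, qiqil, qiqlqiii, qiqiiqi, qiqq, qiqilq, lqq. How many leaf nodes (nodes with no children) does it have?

6

A leaf is a node with no children — equivalently, the end of a word that is not a proper prefix of any other stored word.
Those words: "lqq", "qiqiiqi", "qiqilil", "qiqilq", "qiqlqiii", "qiqq"
Leaf count: 6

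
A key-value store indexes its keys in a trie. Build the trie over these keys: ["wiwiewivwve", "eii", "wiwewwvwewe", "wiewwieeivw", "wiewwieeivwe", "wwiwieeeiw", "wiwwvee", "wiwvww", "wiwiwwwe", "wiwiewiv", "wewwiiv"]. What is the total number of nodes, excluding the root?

58

Insert word by word; a character creates a node only if that edge doesn't already exist:
  "wiwiewivwve" → 11 new (w, i, w, i, e, w, i, v, w, v, e)
  "eii" → 3 new (e, i, i)
  "wiwewwvwewe" → prefix "wiw" already present; 8 new (e, w, w, v, w, e, w, e)
  "wiewwieeivw" → prefix "wi" already present; 9 new (e, w, w, i, e, e, i, v, w)
  "wiewwieeivwe" → prefix "wiewwieeivw" already present; 1 new (e)
  "wwiwieeeiw" → prefix "w" already present; 9 new (w, i, w, i, e, e, e, i, w)
  "wiwwvee" → prefix "wiw" already present; 4 new (w, v, e, e)
  "wiwvww" → prefix "wiw" already present; 3 new (v, w, w)
  "wiwiwwwe" → prefix "wiwi" already present; 4 new (w, w, w, e)
  "wiwiewiv" → prefix "wiwiewiv" already present; 0 new (none)
  "wewwiiv" → prefix "w" already present; 6 new (e, w, w, i, i, v)
Total nodes = 11 + 3 + 8 + 9 + 1 + 9 + 4 + 3 + 4 + 0 + 6 = 58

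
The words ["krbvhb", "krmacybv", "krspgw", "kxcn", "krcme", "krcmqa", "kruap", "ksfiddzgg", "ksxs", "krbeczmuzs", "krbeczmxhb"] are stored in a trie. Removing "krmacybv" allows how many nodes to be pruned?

6

Walk "krmacybv" from the leaf back toward the root, removing each node that no remaining word uses.
The suffix "macybv" (6 nodes) is used only by "krmacybv"; the node for "kr" still has the child "b", so pruning stops there.
Nodes removed: 6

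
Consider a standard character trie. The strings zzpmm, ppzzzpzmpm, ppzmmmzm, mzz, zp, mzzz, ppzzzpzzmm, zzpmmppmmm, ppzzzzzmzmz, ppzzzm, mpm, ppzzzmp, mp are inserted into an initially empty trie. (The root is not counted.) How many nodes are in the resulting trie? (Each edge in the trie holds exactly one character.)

43

Trace insertions, counting only characters that open a new branch:
  "zzpmm" → 5 new (z, z, p, m, m)
  "ppzzzpzmpm" → 10 new (p, p, z, z, z, p, z, m, p, m)
  "ppzmmmzm" → prefix "ppz" already present; 5 new (m, m, m, z, m)
  "mzz" → 3 new (m, z, z)
  "zp" → prefix "z" already present; 1 new (p)
  "mzzz" → prefix "mzz" already present; 1 new (z)
  "ppzzzpzzmm" → prefix "ppzzzpz" already present; 3 new (z, m, m)
  "zzpmmppmmm" → prefix "zzpmm" already present; 5 new (p, p, m, m, m)
  "ppzzzzzmzmz" → prefix "ppzzz" already present; 6 new (z, z, m, z, m, z)
  "ppzzzm" → prefix "ppzzz" already present; 1 new (m)
  "mpm" → prefix "m" already present; 2 new (p, m)
  "ppzzzmp" → prefix "ppzzzm" already present; 1 new (p)
  "mp" → prefix "mp" already present; 0 new (none)
Total nodes = 5 + 10 + 5 + 3 + 1 + 1 + 3 + 5 + 6 + 1 + 2 + 1 + 0 = 43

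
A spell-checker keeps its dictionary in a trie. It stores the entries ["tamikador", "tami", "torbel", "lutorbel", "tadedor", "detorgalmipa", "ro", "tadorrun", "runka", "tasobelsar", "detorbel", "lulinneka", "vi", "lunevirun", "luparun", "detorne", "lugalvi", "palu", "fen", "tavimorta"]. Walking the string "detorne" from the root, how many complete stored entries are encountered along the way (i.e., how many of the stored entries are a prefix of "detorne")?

1

Traverse "detorne" character by character; count nodes along the way that are marked as word ends.
Prefixes of the query that are stored words: "detorne"
Count: 1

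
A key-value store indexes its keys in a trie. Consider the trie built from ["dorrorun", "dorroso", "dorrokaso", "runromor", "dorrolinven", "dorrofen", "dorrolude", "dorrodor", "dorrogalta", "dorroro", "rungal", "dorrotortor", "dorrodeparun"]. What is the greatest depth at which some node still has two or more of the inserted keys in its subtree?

The deepest shared node is where two words last agree before diverging.
e.g. "dorrodeparun" and "dorrodor" share the prefix "dorrod" of length 6; no pair shares a longer one.
Longest shared-prefix length: 6

6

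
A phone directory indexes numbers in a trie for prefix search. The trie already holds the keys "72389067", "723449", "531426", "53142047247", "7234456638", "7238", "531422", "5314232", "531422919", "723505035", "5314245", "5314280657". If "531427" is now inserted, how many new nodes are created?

The longest prefix of "531427" already in the trie is "53142" (length 5).
New nodes needed: |"531427"| − 5 = 6 − 5 = 1.

1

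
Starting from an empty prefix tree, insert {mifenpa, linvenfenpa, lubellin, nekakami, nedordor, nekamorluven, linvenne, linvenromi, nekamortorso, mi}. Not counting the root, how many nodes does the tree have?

58

Trace insertions, counting only characters that open a new branch:
  "mifenpa" → 7 new (m, i, f, e, n, p, a)
  "linvenfenpa" → 11 new (l, i, n, v, e, n, f, e, n, p, a)
  "lubellin" → prefix "l" already present; 7 new (u, b, e, l, l, i, n)
  "nekakami" → 8 new (n, e, k, a, k, a, m, i)
  "nedordor" → prefix "ne" already present; 6 new (d, o, r, d, o, r)
  "nekamorluven" → prefix "neka" already present; 8 new (m, o, r, l, u, v, e, n)
  "linvenne" → prefix "linven" already present; 2 new (n, e)
  "linvenromi" → prefix "linven" already present; 4 new (r, o, m, i)
  "nekamortorso" → prefix "nekamor" already present; 5 new (t, o, r, s, o)
  "mi" → prefix "mi" already present; 0 new (none)
Total nodes = 7 + 11 + 7 + 8 + 6 + 8 + 2 + 4 + 5 + 0 = 58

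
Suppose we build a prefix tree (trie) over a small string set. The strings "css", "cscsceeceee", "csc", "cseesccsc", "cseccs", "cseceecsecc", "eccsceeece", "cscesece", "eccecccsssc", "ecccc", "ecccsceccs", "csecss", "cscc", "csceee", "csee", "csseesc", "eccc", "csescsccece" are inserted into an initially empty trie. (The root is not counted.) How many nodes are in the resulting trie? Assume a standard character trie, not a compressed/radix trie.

77

For each word, the new-node count is its length minus the longest prefix already in the trie:
  "css" → 3 new (c, s, s)
  "cscsceeceee" → prefix "cs" already present; 9 new (c, s, c, e, e, c, e, e, e)
  "csc" → prefix "csc" already present; 0 new (none)
  "cseesccsc" → prefix "cs" already present; 7 new (e, e, s, c, c, s, c)
  "cseccs" → prefix "cse" already present; 3 new (c, c, s)
  "cseceecsecc" → prefix "csec" already present; 7 new (e, e, c, s, e, c, c)
  "eccsceeece" → 10 new (e, c, c, s, c, e, e, e, c, e)
  "cscesece" → prefix "csc" already present; 5 new (e, s, e, c, e)
  "eccecccsssc" → prefix "ecc" already present; 8 new (e, c, c, c, s, s, s, c)
  "ecccc" → prefix "ecc" already present; 2 new (c, c)
  "ecccsceccs" → prefix "eccc" already present; 6 new (s, c, e, c, c, s)
  "csecss" → prefix "csec" already present; 2 new (s, s)
  "cscc" → prefix "csc" already present; 1 new (c)
  "csceee" → prefix "csce" already present; 2 new (e, e)
  "csee" → prefix "csee" already present; 0 new (none)
  "csseesc" → prefix "css" already present; 4 new (e, e, s, c)
  "eccc" → prefix "eccc" already present; 0 new (none)
  "csescsccece" → prefix "cse" already present; 8 new (s, c, s, c, c, e, c, e)
Total nodes = 3 + 9 + 0 + 7 + 3 + 7 + 10 + 5 + 8 + 2 + 6 + 2 + 1 + 2 + 0 + 4 + 0 + 8 = 77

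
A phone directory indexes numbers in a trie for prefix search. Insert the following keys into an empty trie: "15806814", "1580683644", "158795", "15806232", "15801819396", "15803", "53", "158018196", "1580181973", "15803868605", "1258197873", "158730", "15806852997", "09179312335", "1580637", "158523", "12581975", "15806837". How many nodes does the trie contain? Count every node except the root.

71

Trace insertions, counting only characters that open a new branch:
  "15806814" → 8 new (1, 5, 8, 0, 6, 8, 1, 4)
  "1580683644" → prefix "158068" already present; 4 new (3, 6, 4, 4)
  "158795" → prefix "158" already present; 3 new (7, 9, 5)
  "15806232" → prefix "15806" already present; 3 new (2, 3, 2)
  "15801819396" → prefix "1580" already present; 7 new (1, 8, 1, 9, 3, 9, 6)
  "15803" → prefix "1580" already present; 1 new (3)
  "53" → 2 new (5, 3)
  "158018196" → prefix "15801819" already present; 1 new (6)
  "1580181973" → prefix "15801819" already present; 2 new (7, 3)
  "15803868605" → prefix "15803" already present; 6 new (8, 6, 8, 6, 0, 5)
  "1258197873" → prefix "1" already present; 9 new (2, 5, 8, 1, 9, 7, 8, 7, 3)
  "158730" → prefix "1587" already present; 2 new (3, 0)
  "15806852997" → prefix "158068" already present; 5 new (5, 2, 9, 9, 7)
  "09179312335" → 11 new (0, 9, 1, 7, 9, 3, 1, 2, 3, 3, 5)
  "1580637" → prefix "15806" already present; 2 new (3, 7)
  "158523" → prefix "158" already present; 3 new (5, 2, 3)
  "12581975" → prefix "1258197" already present; 1 new (5)
  "15806837" → prefix "1580683" already present; 1 new (7)
Total nodes = 8 + 4 + 3 + 3 + 7 + 1 + 2 + 1 + 2 + 6 + 9 + 2 + 5 + 11 + 2 + 3 + 1 + 1 = 71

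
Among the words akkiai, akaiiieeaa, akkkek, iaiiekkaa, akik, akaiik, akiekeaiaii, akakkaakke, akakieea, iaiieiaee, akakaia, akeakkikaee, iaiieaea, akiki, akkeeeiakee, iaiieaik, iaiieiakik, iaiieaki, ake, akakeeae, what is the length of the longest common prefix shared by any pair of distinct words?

7

The deepest shared node is where two words last agree before diverging.
e.g. "iaiieiaee" and "iaiieiakik" share the prefix "iaiieia" of length 7; no pair shares a longer one.
Longest shared-prefix length: 7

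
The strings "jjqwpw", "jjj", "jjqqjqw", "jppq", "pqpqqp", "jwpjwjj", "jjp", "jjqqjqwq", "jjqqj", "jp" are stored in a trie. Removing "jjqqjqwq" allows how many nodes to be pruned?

1

A node on "jjqqjqwq"'s path can go only if nothing else ends at it or branches off below it.
The suffix "q" (1 node) is used only by "jjqqjqwq"; "jjqqjqw" is itself a stored word, so pruning stops there.
Nodes removed: 1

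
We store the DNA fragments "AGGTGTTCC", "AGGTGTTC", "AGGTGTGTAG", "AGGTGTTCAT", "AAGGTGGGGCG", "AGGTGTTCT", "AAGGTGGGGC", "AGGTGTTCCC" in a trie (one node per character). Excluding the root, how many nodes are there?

27

Count nodes per top-level branch (shared prefixes stored once):
  'A'-branch (AAGGTGGGGC, AAGGTGGGGCG, AGGTGTGTAG, AGGTGTTC, AGGTGTTCAT, AGGTGTTCC, AGGTGTTCCC, AGGTGTTCT): 27 nodes
Sum: 27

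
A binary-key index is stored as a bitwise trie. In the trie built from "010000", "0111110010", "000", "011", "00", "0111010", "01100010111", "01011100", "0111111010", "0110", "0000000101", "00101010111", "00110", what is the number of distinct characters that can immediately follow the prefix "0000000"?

1

The children of the "0000000" node are the distinct next characters among strings starting with "0000000".
Characters that immediately follow "0000000" among the stored strings: {1}.
That node has 1 child edge.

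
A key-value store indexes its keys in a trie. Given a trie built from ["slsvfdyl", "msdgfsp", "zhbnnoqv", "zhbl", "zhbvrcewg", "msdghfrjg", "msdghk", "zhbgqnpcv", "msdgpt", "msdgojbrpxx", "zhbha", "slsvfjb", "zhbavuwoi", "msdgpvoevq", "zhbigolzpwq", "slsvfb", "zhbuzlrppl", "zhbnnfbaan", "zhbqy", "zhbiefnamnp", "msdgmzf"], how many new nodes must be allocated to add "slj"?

1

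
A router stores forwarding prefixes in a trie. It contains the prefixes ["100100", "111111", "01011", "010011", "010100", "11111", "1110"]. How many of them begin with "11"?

3

Filter for entries beginning with "11":
Matches: "1110", "11111", "111111"
Count: 3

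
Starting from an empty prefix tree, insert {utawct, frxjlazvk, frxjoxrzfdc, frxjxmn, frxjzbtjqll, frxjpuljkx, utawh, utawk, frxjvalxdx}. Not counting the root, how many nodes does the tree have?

46

For each word, the new-node count is its length minus the longest prefix already in the trie:
  "utawct" → 6 new (u, t, a, w, c, t)
  "frxjlazvk" → 9 new (f, r, x, j, l, a, z, v, k)
  "frxjoxrzfdc" → prefix "frxj" already present; 7 new (o, x, r, z, f, d, c)
  "frxjxmn" → prefix "frxj" already present; 3 new (x, m, n)
  "frxjzbtjqll" → prefix "frxj" already present; 7 new (z, b, t, j, q, l, l)
  "frxjpuljkx" → prefix "frxj" already present; 6 new (p, u, l, j, k, x)
  "utawh" → prefix "utaw" already present; 1 new (h)
  "utawk" → prefix "utaw" already present; 1 new (k)
  "frxjvalxdx" → prefix "frxj" already present; 6 new (v, a, l, x, d, x)
Total nodes = 6 + 9 + 7 + 3 + 7 + 6 + 1 + 1 + 6 = 46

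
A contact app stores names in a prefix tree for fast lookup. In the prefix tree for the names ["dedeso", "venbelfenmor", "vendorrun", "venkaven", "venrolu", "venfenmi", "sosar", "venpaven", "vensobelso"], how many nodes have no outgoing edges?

9

Leaves are exactly the stored words that no other stored word extends.
Those words: "dedeso", "sosar", "venbelfenmor", "vendorrun", "venfenmi", "venkaven", "venpaven", "venrolu", "vensobelso"
Leaf count: 9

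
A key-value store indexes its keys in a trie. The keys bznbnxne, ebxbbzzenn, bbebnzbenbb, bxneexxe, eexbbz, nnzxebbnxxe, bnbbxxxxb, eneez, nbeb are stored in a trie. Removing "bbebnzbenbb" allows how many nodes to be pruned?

A node on "bbebnzbenbb"'s path can go only if nothing else ends at it or branches off below it.
The suffix "bebnzbenbb" (10 nodes) is used only by "bbebnzbenbb"; the node for "b" still has the child "z", so pruning stops there.
Nodes removed: 10

10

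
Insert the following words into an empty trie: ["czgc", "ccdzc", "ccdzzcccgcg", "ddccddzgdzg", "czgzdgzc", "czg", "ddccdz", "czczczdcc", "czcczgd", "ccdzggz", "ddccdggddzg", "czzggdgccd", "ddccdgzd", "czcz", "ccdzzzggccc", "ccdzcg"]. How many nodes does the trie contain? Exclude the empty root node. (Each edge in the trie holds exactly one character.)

Trace insertions, counting only characters that open a new branch:
  "czgc" → 4 new (c, z, g, c)
  "ccdzc" → prefix "c" already present; 4 new (c, d, z, c)
  "ccdzzcccgcg" → prefix "ccdz" already present; 7 new (z, c, c, c, g, c, g)
  "ddccddzgdzg" → 11 new (d, d, c, c, d, d, z, g, d, z, g)
  "czgzdgzc" → prefix "czg" already present; 5 new (z, d, g, z, c)
  "czg" → prefix "czg" already present; 0 new (none)
  "ddccdz" → prefix "ddccd" already present; 1 new (z)
  "czczczdcc" → prefix "cz" already present; 7 new (c, z, c, z, d, c, c)
  "czcczgd" → prefix "czc" already present; 4 new (c, z, g, d)
  "ccdzggz" → prefix "ccdz" already present; 3 new (g, g, z)
  "ddccdggddzg" → prefix "ddccd" already present; 6 new (g, g, d, d, z, g)
  "czzggdgccd" → prefix "cz" already present; 8 new (z, g, g, d, g, c, c, d)
  "ddccdgzd" → prefix "ddccdg" already present; 2 new (z, d)
  "czcz" → prefix "czcz" already present; 0 new (none)
  "ccdzzzggccc" → prefix "ccdzz" already present; 6 new (z, g, g, c, c, c)
  "ccdzcg" → prefix "ccdzc" already present; 1 new (g)
Total nodes = 4 + 4 + 7 + 11 + 5 + 0 + 1 + 7 + 4 + 3 + 6 + 8 + 2 + 0 + 6 + 1 = 69

69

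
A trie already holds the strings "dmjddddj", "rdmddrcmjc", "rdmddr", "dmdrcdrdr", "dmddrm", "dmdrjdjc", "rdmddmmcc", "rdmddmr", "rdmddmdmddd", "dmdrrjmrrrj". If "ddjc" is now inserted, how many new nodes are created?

3

The longest prefix of "ddjc" already in the trie is "d" (length 1).
Each of the 3 remaining characters creates one node.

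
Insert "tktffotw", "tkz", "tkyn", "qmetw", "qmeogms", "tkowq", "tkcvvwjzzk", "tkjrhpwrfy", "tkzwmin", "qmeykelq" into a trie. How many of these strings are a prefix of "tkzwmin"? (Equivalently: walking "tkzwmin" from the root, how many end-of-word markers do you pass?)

Check each prefix of "tkzwmin" against the stored set — each match is an end-marker on the path.
Prefixes of the query that are stored words: "tkz", "tkzwmin"
Count: 2

2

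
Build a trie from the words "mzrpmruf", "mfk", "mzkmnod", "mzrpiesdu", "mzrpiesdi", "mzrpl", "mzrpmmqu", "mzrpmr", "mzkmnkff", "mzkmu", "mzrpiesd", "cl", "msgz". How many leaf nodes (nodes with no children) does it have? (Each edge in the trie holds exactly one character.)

11

A leaf is a node with no children — equivalently, the end of a word that is not a proper prefix of any other stored word.
Those words: "cl", "mfk", "msgz", "mzkmnkff", "mzkmnod", "mzkmu", "mzrpiesdi", "mzrpiesdu", "mzrpl", "mzrpmmqu", "mzrpmruf"
Leaf count: 11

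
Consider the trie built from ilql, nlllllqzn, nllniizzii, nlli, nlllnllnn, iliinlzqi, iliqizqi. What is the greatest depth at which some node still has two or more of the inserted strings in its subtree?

4

Equivalently: take the maximum, over all pairs, of their longest common prefix length.
"nlllllqzn" and "nlllnllnn" agree on "nlll" (4 characters) before diverging; nothing deeper is shared.
Longest shared-prefix length: 4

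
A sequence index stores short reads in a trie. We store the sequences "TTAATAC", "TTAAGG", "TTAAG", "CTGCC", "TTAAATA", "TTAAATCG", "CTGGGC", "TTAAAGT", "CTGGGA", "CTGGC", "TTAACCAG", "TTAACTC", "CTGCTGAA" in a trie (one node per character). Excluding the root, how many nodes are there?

Count nodes per top-level branch (shared prefixes stored once):
  'C'-branch (CTGCC, CTGCTGAA, CTGGC, CTGGGA, CTGGGC): 14 nodes
  'T'-branch (TTAAAGT, TTAAATA, TTAAATCG, TTAACCAG, TTAACTC, TTAAG, TTAAGG, TTAATAC): 22 nodes
Sum: 36

36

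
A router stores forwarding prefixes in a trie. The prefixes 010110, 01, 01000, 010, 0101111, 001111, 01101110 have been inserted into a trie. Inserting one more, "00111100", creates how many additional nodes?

2

"001111" is already a path in the trie; the remaining "00" must be added.
Each of the 2 remaining characters creates one node.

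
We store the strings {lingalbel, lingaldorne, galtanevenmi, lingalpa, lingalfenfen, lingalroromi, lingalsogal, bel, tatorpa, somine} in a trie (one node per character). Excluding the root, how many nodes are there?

61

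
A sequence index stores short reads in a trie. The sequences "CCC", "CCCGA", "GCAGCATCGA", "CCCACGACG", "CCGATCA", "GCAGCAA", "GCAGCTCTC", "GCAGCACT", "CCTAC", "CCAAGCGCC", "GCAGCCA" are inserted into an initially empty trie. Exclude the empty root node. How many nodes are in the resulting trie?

Count nodes per top-level branch (shared prefixes stored once):
  'C'-branch (CCAAGCGCC, CCC, CCCACGACG, CCCGA, CCGATCA, CCTAC): 26 nodes
  'G'-branch (GCAGCAA, GCAGCACT, GCAGCATCGA, GCAGCCA, GCAGCTCTC): 19 nodes
Sum: 45

45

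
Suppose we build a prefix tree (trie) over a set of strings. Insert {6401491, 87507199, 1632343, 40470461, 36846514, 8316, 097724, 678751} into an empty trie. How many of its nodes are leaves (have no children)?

8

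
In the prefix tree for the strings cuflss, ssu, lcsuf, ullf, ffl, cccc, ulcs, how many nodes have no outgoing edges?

Leaves are exactly the stored words that no other stored word extends.
Those words: "cccc", "cuflss", "ffl", "lcsuf", "ssu", "ulcs", "ullf"
Leaf count: 7

7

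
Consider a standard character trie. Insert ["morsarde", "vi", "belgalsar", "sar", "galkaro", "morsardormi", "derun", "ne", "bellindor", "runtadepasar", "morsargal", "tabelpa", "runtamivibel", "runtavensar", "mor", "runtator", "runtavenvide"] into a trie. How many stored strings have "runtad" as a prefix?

1

Traverse to the node for "runtad", then collect every word in that subtree.
Words under "runtad": runtadepasar
Count: 1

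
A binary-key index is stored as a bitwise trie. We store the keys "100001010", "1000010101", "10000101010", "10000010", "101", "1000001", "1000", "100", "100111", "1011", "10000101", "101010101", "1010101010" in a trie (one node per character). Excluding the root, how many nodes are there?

26

Insert word by word; a character creates a node only if that edge doesn't already exist:
  "100001010" → 9 new (1, 0, 0, 0, 0, 1, 0, 1, 0)
  "1000010101" → prefix "100001010" already present; 1 new (1)
  "10000101010" → prefix "1000010101" already present; 1 new (0)
  "10000010" → prefix "10000" already present; 3 new (0, 1, 0)
  "101" → prefix "10" already present; 1 new (1)
  "1000001" → prefix "1000001" already present; 0 new (none)
  "1000" → prefix "1000" already present; 0 new (none)
  "100" → prefix "100" already present; 0 new (none)
  "100111" → prefix "100" already present; 3 new (1, 1, 1)
  "1011" → prefix "101" already present; 1 new (1)
  "10000101" → prefix "10000101" already present; 0 new (none)
  "101010101" → prefix "101" already present; 6 new (0, 1, 0, 1, 0, 1)
  "1010101010" → prefix "101010101" already present; 1 new (0)
Total nodes = 9 + 1 + 1 + 3 + 1 + 0 + 0 + 0 + 3 + 1 + 0 + 6 + 1 = 26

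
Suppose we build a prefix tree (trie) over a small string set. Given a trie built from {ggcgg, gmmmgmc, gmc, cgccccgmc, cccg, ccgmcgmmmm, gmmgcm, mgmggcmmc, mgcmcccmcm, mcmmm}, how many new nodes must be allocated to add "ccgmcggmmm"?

The longest prefix of "ccgmcggmmm" already in the trie is "ccgmcg" (length 6).
New nodes needed: |"ccgmcggmmm"| − 6 = 10 − 6 = 4.

4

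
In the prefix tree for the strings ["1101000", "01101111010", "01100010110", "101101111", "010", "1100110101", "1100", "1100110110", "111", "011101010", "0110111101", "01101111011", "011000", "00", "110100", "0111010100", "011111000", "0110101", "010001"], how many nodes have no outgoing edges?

13

Leaves are exactly the stored words that no other stored word extends.
Those words: "00", "010001", "01100010110", "0110101", "01101111010", "01101111011", "0111010100", "011111000", "101101111", "1100110101", "1100110110", "1101000", "111"
Leaf count: 13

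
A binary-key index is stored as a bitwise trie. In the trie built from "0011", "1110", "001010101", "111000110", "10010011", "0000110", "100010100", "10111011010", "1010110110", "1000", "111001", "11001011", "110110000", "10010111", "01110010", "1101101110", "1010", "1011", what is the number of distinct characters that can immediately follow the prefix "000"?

1

Follow the path "000" to its node, then look at its outgoing edges.
Characters that immediately follow "000" among the stored strings: {0}.
That node has 1 child edge.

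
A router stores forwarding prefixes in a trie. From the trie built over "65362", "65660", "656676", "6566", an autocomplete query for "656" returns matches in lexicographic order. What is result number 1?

6566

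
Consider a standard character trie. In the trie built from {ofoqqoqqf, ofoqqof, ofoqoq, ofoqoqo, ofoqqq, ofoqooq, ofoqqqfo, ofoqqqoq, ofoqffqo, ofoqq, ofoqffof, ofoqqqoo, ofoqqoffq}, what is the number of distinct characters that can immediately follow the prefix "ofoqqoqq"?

1

Follow the path "ofoqqoqq" to its node, then look at its outgoing edges.
Distinct next characters after "ofoqqoqq": f.
That node has 1 child edge.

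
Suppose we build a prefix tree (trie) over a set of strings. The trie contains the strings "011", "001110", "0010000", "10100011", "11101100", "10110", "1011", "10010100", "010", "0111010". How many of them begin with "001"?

2

Walk to "001"; the words in its subtree are exactly those with that prefix.
Matches: "0010000", "001110"
Count: 2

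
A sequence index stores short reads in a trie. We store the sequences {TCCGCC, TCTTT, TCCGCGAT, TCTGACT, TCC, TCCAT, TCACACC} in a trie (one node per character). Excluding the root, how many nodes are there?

Trace insertions, counting only characters that open a new branch:
  "TCCGCC" → 6 new (T, C, C, G, C, C)
  "TCTTT" → prefix "TC" already present; 3 new (T, T, T)
  "TCCGCGAT" → prefix "TCCGC" already present; 3 new (G, A, T)
  "TCTGACT" → prefix "TCT" already present; 4 new (G, A, C, T)
  "TCC" → prefix "TCC" already present; 0 new (none)
  "TCCAT" → prefix "TCC" already present; 2 new (A, T)
  "TCACACC" → prefix "TC" already present; 5 new (A, C, A, C, C)
Total nodes = 6 + 3 + 3 + 4 + 0 + 2 + 5 = 23

23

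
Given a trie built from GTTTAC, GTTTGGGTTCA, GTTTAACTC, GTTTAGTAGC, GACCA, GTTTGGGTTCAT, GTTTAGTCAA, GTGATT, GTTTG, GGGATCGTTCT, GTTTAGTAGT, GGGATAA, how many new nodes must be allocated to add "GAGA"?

The longest prefix of "GAGA" already in the trie is "GA" (length 2).
New nodes needed: |"GAGA"| − 2 = 4 − 2 = 2.

2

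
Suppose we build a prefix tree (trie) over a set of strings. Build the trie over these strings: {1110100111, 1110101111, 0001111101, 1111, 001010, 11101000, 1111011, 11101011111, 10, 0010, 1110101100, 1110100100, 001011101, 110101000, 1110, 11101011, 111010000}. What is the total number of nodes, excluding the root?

51

For each word, the new-node count is its length minus the longest prefix already in the trie:
  "1110100111" → 10 new (1, 1, 1, 0, 1, 0, 0, 1, 1, 1)
  "1110101111" → prefix "111010" already present; 4 new (1, 1, 1, 1)
  "0001111101" → 10 new (0, 0, 0, 1, 1, 1, 1, 1, 0, 1)
  "1111" → prefix "111" already present; 1 new (1)
  "001010" → prefix "00" already present; 4 new (1, 0, 1, 0)
  "11101000" → prefix "1110100" already present; 1 new (0)
  "1111011" → prefix "1111" already present; 3 new (0, 1, 1)
  "11101011111" → prefix "1110101111" already present; 1 new (1)
  "10" → prefix "1" already present; 1 new (0)
  "0010" → prefix "0010" already present; 0 new (none)
  "1110101100" → prefix "11101011" already present; 2 new (0, 0)
  "1110100100" → prefix "11101001" already present; 2 new (0, 0)
  "001011101" → prefix "00101" already present; 4 new (1, 1, 0, 1)
  "110101000" → prefix "11" already present; 7 new (0, 1, 0, 1, 0, 0, 0)
  "1110" → prefix "1110" already present; 0 new (none)
  "11101011" → prefix "11101011" already present; 0 new (none)
  "111010000" → prefix "11101000" already present; 1 new (0)
Total nodes = 10 + 4 + 10 + 1 + 4 + 1 + 3 + 1 + 1 + 0 + 2 + 2 + 4 + 7 + 0 + 0 + 1 = 51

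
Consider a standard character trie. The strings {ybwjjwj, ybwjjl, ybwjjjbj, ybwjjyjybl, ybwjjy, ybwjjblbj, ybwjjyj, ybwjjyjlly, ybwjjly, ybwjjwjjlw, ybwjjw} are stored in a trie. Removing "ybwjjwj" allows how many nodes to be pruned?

Walk "ybwjjwj" from the leaf back toward the root, removing each node that no remaining word uses.
Every node on "ybwjjwj" is still needed (e.g. by "ybwjjwjjlw"), so nothing is freed.
Nodes removed: 0

0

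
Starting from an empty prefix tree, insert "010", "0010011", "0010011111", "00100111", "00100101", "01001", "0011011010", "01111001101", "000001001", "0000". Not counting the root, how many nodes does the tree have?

Count nodes per top-level branch (shared prefixes stored once):
  '0'-branch (0000, 000001001, 00100101, 0010011, 00100111, 0010011111, 0011011010, 010, 01001, 01111001101): 39 nodes
Sum: 39

39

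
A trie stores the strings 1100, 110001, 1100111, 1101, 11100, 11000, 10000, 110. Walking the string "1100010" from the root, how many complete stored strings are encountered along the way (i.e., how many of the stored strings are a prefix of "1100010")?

Walk "1100010" from the root; an end-of-word marker is hit whenever a stored word is a prefix of "1100010".
Prefixes of the query that are stored words: "110", "1100", "11000", "110001"
Count: 4

4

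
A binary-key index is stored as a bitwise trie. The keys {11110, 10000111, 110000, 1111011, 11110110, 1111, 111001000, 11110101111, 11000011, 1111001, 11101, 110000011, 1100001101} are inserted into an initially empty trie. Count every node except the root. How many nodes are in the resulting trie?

40

Trace insertions, counting only characters that open a new branch:
  "11110" → 5 new (1, 1, 1, 1, 0)
  "10000111" → prefix "1" already present; 7 new (0, 0, 0, 0, 1, 1, 1)
  "110000" → prefix "11" already present; 4 new (0, 0, 0, 0)
  "1111011" → prefix "11110" already present; 2 new (1, 1)
  "11110110" → prefix "1111011" already present; 1 new (0)
  "1111" → prefix "1111" already present; 0 new (none)
  "111001000" → prefix "111" already present; 6 new (0, 0, 1, 0, 0, 0)
  "11110101111" → prefix "111101" already present; 5 new (0, 1, 1, 1, 1)
  "11000011" → prefix "110000" already present; 2 new (1, 1)
  "1111001" → prefix "11110" already present; 2 new (0, 1)
  "11101" → prefix "1110" already present; 1 new (1)
  "110000011" → prefix "110000" already present; 3 new (0, 1, 1)
  "1100001101" → prefix "11000011" already present; 2 new (0, 1)
Total nodes = 5 + 7 + 4 + 2 + 1 + 0 + 6 + 5 + 2 + 2 + 1 + 3 + 2 = 40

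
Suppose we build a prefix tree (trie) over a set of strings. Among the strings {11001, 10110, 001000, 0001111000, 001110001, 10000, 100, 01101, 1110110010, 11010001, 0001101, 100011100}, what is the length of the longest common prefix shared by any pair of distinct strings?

Look for the deepest trie node that still has at least two words in its subtree.
e.g. "0001101" and "0001111000" share the prefix "00011" of length 5; no pair shares a longer one.
Longest shared-prefix length: 5

5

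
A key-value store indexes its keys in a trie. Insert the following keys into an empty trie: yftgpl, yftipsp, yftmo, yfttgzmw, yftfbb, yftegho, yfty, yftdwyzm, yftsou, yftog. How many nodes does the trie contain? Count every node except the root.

Count nodes per top-level branch (shared prefixes stored once):
  'y'-branch (yftdwyzm, yftegho, yftfbb, yftgpl, yftipsp, yftmo, yftog, yftsou, yfttgzmw, yfty): 35 nodes
Sum: 35

35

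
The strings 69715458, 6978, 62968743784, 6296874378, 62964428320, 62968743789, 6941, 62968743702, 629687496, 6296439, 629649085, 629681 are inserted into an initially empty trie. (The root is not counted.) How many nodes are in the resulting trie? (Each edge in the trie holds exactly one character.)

40

Count nodes per top-level branch (shared prefixes stored once):
  '6'-branch (6296439, 62964428320, 629649085, 629681, 62968743702, 6296874378, 62968743784, 62968743789, 629687496, 6941, 69715458, 6978): 40 nodes
Sum: 40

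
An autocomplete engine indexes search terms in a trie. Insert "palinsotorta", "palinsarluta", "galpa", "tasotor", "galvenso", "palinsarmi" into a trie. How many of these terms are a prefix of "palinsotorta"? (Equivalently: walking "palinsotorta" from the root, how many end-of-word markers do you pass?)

Traverse "palinsotorta" character by character; count nodes along the way that are marked as word ends.
Prefixes of the query that are stored words: "palinsotorta"
Count: 1

1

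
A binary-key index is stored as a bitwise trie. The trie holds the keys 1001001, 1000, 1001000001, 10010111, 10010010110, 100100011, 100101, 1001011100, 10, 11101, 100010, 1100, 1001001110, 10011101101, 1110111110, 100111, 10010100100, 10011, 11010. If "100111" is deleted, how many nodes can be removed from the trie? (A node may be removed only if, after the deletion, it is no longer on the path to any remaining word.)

0

After clearing the end-marker at "100111", prune upward until reaching a node still needed by another word.
Every node on "100111" is still needed (e.g. by "10011101101"), so nothing is freed.
Nodes removed: 0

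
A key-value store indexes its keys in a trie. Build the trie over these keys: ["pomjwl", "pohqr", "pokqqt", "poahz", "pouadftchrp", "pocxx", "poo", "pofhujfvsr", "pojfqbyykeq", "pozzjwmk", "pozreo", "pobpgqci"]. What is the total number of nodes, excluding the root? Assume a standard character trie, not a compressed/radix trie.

Insert word by word; a character creates a node only if that edge doesn't already exist:
  "pomjwl" → 6 new (p, o, m, j, w, l)
  "pohqr" → prefix "po" already present; 3 new (h, q, r)
  "pokqqt" → prefix "po" already present; 4 new (k, q, q, t)
  "poahz" → prefix "po" already present; 3 new (a, h, z)
  "pouadftchrp" → prefix "po" already present; 9 new (u, a, d, f, t, c, h, r, p)
  "pocxx" → prefix "po" already present; 3 new (c, x, x)
  "poo" → prefix "po" already present; 1 new (o)
  "pofhujfvsr" → prefix "po" already present; 8 new (f, h, u, j, f, v, s, r)
  "pojfqbyykeq" → prefix "po" already present; 9 new (j, f, q, b, y, y, k, e, q)
  "pozzjwmk" → prefix "po" already present; 6 new (z, z, j, w, m, k)
  "pozreo" → prefix "poz" already present; 3 new (r, e, o)
  "pobpgqci" → prefix "po" already present; 6 new (b, p, g, q, c, i)
Total nodes = 6 + 3 + 4 + 3 + 9 + 3 + 1 + 8 + 9 + 6 + 3 + 6 = 61

61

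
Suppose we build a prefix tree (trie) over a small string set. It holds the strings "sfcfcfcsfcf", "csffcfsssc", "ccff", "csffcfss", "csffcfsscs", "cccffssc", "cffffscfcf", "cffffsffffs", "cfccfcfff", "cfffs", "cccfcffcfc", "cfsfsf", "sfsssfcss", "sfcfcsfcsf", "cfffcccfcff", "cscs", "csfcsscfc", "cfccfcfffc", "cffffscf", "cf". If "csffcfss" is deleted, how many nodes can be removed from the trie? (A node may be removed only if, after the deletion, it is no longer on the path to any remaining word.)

0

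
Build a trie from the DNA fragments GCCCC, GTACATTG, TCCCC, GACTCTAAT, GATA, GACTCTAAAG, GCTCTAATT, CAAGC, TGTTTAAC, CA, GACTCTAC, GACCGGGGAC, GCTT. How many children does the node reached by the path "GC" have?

2

Walk "GC" from the root, arriving at one node.
Distinct next characters after "GC": C, T.
That node has 2 child edges.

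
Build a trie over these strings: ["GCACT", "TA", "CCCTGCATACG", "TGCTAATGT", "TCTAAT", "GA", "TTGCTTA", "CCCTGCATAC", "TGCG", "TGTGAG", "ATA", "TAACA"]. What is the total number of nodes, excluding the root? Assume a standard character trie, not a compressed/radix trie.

Trace insertions, counting only characters that open a new branch:
  "GCACT" → 5 new (G, C, A, C, T)
  "TA" → 2 new (T, A)
  "CCCTGCATACG" → 11 new (C, C, C, T, G, C, A, T, A, C, G)
  "TGCTAATGT" → prefix "T" already present; 8 new (G, C, T, A, A, T, G, T)
  "TCTAAT" → prefix "T" already present; 5 new (C, T, A, A, T)
  "GA" → prefix "G" already present; 1 new (A)
  "TTGCTTA" → prefix "T" already present; 6 new (T, G, C, T, T, A)
  "CCCTGCATAC" → prefix "CCCTGCATAC" already present; 0 new (none)
  "TGCG" → prefix "TGC" already present; 1 new (G)
  "TGTGAG" → prefix "TG" already present; 4 new (T, G, A, G)
  "ATA" → 3 new (A, T, A)
  "TAACA" → prefix "TA" already present; 3 new (A, C, A)
Total nodes = 5 + 2 + 11 + 8 + 5 + 1 + 6 + 0 + 1 + 4 + 3 + 3 = 49

49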